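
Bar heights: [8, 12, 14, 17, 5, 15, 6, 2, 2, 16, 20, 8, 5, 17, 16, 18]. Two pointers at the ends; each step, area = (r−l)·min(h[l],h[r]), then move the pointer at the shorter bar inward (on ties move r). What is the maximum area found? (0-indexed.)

max area = 204

[0,15] min(8,18)*15=120 best=120 * → l++
[1,15] min(12,18)*14=168 best=168 * → l++
[2,15] min(14,18)*13=182 best=182 * → l++
[3,15] min(17,18)*12=204 best=204 * → l++
[4,15] min(5,18)*11=55 best=204 → l++
[5,15] min(15,18)*10=150 best=204 → l++
[6,15] min(6,18)*9=54 best=204 → l++
[7,15] min(2,18)*8=16 best=204 → l++
[8,15] min(2,18)*7=14 best=204 → l++
[9,15] min(16,18)*6=96 best=204 → l++
[10,15] min(20,18)*5=90 best=204 → r--
[10,14] min(20,16)*4=64 best=204 → r--
[10,13] min(20,17)*3=51 best=204 → r--
[10,12] min(20,5)*2=10 best=204 → r--
[10,11] min(20,8)*1=8 best=204 → r--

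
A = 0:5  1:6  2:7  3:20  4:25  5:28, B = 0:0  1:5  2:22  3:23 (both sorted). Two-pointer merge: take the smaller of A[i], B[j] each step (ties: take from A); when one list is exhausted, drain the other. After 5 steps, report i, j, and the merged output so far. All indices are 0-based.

[i=0,j=0] A[i]=5>B[j]=0 take 0 → j++
[i=0,j=1] A[i]=5<=B[j]=5 take 5 → i++
[i=1,j=1] A[i]=6>B[j]=5 take 5 → j++
[i=1,j=2] A[i]=6<=B[j]=22 take 6 → i++
[i=2,j=2] A[i]=7<=B[j]=22 take 7 → i++

i=3, j=2, merged so far=[0, 5, 5, 6, 7]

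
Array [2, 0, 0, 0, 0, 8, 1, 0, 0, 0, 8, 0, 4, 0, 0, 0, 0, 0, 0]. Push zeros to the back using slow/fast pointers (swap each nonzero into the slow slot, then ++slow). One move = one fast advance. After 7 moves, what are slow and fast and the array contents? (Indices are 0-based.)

slow=3, fast=7, a=[2, 8, 1, 0, 0, 0, 0, 0, 0, 0, 8, 0, 4, 0, 0, 0, 0, 0, 0]

(s=0,f=0) a[fast]=2≠0 swap→a[0]=2 → slow++,fast++
(s=1,f=1) a[fast]=0 → fast++
(s=1,f=2) a[fast]=0 → fast++
(s=1,f=3) a[fast]=0 → fast++
(s=1,f=4) a[fast]=0 → fast++
(s=1,f=5) a[fast]=8≠0 swap→a[1]=8 → slow++,fast++
(s=2,f=6) a[fast]=1≠0 swap→a[2]=1 → slow++,fast++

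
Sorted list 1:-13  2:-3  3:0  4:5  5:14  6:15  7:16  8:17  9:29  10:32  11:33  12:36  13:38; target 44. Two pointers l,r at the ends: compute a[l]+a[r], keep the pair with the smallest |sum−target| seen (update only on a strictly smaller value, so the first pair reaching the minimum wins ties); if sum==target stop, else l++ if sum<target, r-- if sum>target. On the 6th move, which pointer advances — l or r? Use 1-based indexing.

r

l=1 r=13: -13+38=25 d=19 *, l++
l=2 r=13: -3+38=35 d=9 *, l++
l=3 r=13: 0+38=38 d=6 *, l++
l=4 r=13: 5+38=43 d=1 *, l++
l=5 r=13: 14+38=52 d=8, r--
l=5 r=12: 14+36=50 d=6, r--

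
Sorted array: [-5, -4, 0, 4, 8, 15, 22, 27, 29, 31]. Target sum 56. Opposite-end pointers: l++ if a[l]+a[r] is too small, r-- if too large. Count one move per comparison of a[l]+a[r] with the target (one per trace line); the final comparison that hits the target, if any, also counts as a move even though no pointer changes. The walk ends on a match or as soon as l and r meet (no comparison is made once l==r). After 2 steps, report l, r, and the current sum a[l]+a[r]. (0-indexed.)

l=0 r=9: -5+31=26 <56, l++
l=1 r=9: -4+31=27 <56, l++

l=2, r=9, sum=31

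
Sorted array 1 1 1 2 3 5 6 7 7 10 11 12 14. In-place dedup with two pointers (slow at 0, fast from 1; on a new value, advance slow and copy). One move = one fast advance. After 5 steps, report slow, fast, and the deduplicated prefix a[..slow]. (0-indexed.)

slow=3, fast=6, prefix=[1, 2, 3, 5]

(s=0,f=1) a[fast]=1=a[slow] dup → fast++
(s=0,f=2) a[fast]=1=a[slow] dup → fast++
(s=0,f=3) a[fast]=2≠a[slow]=1 write a[1]=2 → slow++,fast++
(s=1,f=4) a[fast]=3≠a[slow]=2 write a[2]=3 → slow++,fast++
(s=2,f=5) a[fast]=5≠a[slow]=3 write a[3]=5 → slow++,fast++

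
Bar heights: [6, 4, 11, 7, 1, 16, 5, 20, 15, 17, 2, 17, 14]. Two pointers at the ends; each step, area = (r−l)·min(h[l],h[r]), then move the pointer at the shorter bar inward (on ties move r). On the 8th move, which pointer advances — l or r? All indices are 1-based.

l

l=1 r=13: min(6,14)*12=72 best=72 *, l++
l=2 r=13: min(4,14)*11=44 best=72, l++
l=3 r=13: min(11,14)*10=110 best=110 *, l++
l=4 r=13: min(7,14)*9=63 best=110, l++
l=5 r=13: min(1,14)*8=8 best=110, l++
l=6 r=13: min(16,14)*7=98 best=110, r--
l=6 r=12: min(16,17)*6=96 best=110, l++
l=7 r=12: min(5,17)*5=25 best=110, l++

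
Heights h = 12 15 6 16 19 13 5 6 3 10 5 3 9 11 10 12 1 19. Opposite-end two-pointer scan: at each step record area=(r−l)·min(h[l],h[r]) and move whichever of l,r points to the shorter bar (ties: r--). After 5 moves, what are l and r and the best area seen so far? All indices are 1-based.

l=5, r=17, best area=247

l=1 r=18: min(12,19)*17=204 best=204 *, l++
l=2 r=18: min(15,19)*16=240 best=240 *, l++
l=3 r=18: min(6,19)*15=90 best=240, l++
l=4 r=18: min(16,19)*14=224 best=240, l++
l=5 r=18: min(19,19)*13=247 best=247 *, r--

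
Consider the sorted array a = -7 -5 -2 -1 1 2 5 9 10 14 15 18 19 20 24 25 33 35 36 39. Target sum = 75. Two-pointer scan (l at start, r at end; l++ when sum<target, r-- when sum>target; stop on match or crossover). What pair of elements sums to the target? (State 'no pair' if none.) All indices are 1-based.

l=1 r=20: -7+39=32 <75, l++
l=2 r=20: -5+39=34 <75, l++
l=3 r=20: -2+39=37 <75, l++
l=4 r=20: -1+39=38 <75, l++
l=5 r=20: 1+39=40 <75, l++
l=6 r=20: 2+39=41 <75, l++
l=7 r=20: 5+39=44 <75, l++
l=8 r=20: 9+39=48 <75, l++
l=9 r=20: 10+39=49 <75, l++
l=10 r=20: 14+39=53 <75, l++
l=11 r=20: 15+39=54 <75, l++
l=12 r=20: 18+39=57 <75, l++
l=13 r=20: 19+39=58 <75, l++
l=14 r=20: 20+39=59 <75, l++
l=15 r=20: 24+39=63 <75, l++
l=16 r=20: 25+39=64 <75, l++
l=17 r=20: 33+39=72 <75, l++
l=18 r=20: 35+39=74 <75, l++
l=19 r=20: 36+39=75, found

(36, 39)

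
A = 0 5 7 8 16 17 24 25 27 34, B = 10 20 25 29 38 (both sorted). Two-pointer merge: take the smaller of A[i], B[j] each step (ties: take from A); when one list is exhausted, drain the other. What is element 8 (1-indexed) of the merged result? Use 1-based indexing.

i=1 j=1: A[i]=0<=B[j]=10 take 0, i++
i=2 j=1: A[i]=5<=B[j]=10 take 5, i++
i=3 j=1: A[i]=7<=B[j]=10 take 7, i++
i=4 j=1: A[i]=8<=B[j]=10 take 8, i++
i=5 j=1: A[i]=16>B[j]=10 take 10, j++
i=5 j=2: A[i]=16<=B[j]=20 take 16, i++
i=6 j=2: A[i]=17<=B[j]=20 take 17, i++
i=7 j=2: A[i]=24>B[j]=20 take 20, j++
i=7 j=3: A[i]=24<=B[j]=25 take 24, i++
i=8 j=3: A[i]=25<=B[j]=25 take 25, i++
i=9 j=3: A[i]=27>B[j]=25 take 25, j++
i=9 j=4: A[i]=27<=B[j]=29 take 27, i++
i=10 j=4: A[i]=34>B[j]=29 take 29, j++
i=10 j=5: A[i]=34<=B[j]=38 take 34, i++
i=11 j=5: A done, take B[j]=38, j++

merged[8] = 20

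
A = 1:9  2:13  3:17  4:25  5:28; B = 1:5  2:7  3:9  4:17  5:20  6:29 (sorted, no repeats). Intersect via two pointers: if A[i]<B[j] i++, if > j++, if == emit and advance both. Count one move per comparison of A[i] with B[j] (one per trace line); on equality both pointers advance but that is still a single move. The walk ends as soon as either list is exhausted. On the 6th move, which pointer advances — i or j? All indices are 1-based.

[i=1,j=1] 9>5 → j++
[i=1,j=2] 9>7 → j++
[i=1,j=3] 9==9 emit → i++,j++
[i=2,j=4] 13<17 → i++
[i=3,j=4] 17==17 emit → i++,j++
[i=4,j=5] 25>20 → j++

j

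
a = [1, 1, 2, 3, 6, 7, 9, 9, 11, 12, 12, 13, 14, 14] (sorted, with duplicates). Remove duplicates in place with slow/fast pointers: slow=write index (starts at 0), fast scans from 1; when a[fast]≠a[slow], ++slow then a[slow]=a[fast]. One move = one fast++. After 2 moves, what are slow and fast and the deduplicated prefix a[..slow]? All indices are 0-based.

slow=1, fast=3, prefix=[1, 2]

(s=0,f=1) a[fast]=1=a[slow] dup → fast++
(s=0,f=2) a[fast]=2≠a[slow]=1 write a[1]=2 → slow++,fast++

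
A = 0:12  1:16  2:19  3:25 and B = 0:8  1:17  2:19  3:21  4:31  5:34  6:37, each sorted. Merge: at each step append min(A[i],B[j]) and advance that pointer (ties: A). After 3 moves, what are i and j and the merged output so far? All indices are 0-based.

[i=0,j=0] A[i]=12>B[j]=8 take 8 → j++
[i=0,j=1] A[i]=12<=B[j]=17 take 12 → i++
[i=1,j=1] A[i]=16<=B[j]=17 take 16 → i++

i=2, j=1, merged so far=[8, 12, 16]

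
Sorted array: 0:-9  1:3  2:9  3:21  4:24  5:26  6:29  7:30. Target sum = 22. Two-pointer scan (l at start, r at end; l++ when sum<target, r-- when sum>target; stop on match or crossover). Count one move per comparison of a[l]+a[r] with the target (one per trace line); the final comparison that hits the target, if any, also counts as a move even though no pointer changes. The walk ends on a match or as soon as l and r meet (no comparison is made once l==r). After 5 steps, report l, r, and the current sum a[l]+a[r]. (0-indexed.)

l=1, r=3, sum=24

l=0 r=7: -9+30=21 <22, l++
l=1 r=7: 3+30=33 >22, r--
l=1 r=6: 3+29=32 >22, r--
l=1 r=5: 3+26=29 >22, r--
l=1 r=4: 3+24=27 >22, r--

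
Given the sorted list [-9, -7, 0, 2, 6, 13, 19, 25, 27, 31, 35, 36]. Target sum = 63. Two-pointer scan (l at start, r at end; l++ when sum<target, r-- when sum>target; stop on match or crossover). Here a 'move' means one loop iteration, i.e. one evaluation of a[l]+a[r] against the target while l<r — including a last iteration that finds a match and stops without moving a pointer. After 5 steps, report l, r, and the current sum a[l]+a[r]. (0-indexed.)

l=5, r=11, sum=49

[0,11] -9+36=27 <63 → l++
[1,11] -7+36=29 <63 → l++
[2,11] 0+36=36 <63 → l++
[3,11] 2+36=38 <63 → l++
[4,11] 6+36=42 <63 → l++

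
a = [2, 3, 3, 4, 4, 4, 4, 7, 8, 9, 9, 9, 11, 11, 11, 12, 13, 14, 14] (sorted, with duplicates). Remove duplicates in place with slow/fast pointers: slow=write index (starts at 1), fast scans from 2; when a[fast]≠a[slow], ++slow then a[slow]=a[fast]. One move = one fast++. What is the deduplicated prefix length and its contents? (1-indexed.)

length 10; prefix = [2, 3, 4, 7, 8, 9, 11, 12, 13, 14]

slow=1 fast=2: a[fast]=3≠a[slow]=2 write a[2]=3, slow++,fast++
slow=2 fast=3: a[fast]=3=a[slow] dup, fast++
slow=2 fast=4: a[fast]=4≠a[slow]=3 write a[3]=4, slow++,fast++
slow=3 fast=5: a[fast]=4=a[slow] dup, fast++
slow=3 fast=6: a[fast]=4=a[slow] dup, fast++
slow=3 fast=7: a[fast]=4=a[slow] dup, fast++
slow=3 fast=8: a[fast]=7≠a[slow]=4 write a[4]=7, slow++,fast++
slow=4 fast=9: a[fast]=8≠a[slow]=7 write a[5]=8, slow++,fast++
slow=5 fast=10: a[fast]=9≠a[slow]=8 write a[6]=9, slow++,fast++
slow=6 fast=11: a[fast]=9=a[slow] dup, fast++
slow=6 fast=12: a[fast]=9=a[slow] dup, fast++
slow=6 fast=13: a[fast]=11≠a[slow]=9 write a[7]=11, slow++,fast++
slow=7 fast=14: a[fast]=11=a[slow] dup, fast++
slow=7 fast=15: a[fast]=11=a[slow] dup, fast++
slow=7 fast=16: a[fast]=12≠a[slow]=11 write a[8]=12, slow++,fast++
slow=8 fast=17: a[fast]=13≠a[slow]=12 write a[9]=13, slow++,fast++
slow=9 fast=18: a[fast]=14≠a[slow]=13 write a[10]=14, slow++,fast++
slow=10 fast=19: a[fast]=14=a[slow] dup, fast++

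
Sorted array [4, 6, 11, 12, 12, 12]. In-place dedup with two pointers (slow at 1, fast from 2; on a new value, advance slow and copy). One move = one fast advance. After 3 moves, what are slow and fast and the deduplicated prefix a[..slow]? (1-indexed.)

(s=1,f=2) a[fast]=6≠a[slow]=4 write a[2]=6 → slow++,fast++
(s=2,f=3) a[fast]=11≠a[slow]=6 write a[3]=11 → slow++,fast++
(s=3,f=4) a[fast]=12≠a[slow]=11 write a[4]=12 → slow++,fast++

slow=4, fast=5, prefix=[4, 6, 11, 12]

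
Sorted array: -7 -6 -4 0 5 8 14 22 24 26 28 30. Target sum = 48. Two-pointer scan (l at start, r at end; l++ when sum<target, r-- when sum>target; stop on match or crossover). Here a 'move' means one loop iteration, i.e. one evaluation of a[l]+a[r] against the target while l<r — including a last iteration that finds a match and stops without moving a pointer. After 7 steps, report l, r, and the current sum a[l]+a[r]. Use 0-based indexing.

l=0 r=11: -7+30=23 <48, l++
l=1 r=11: -6+30=24 <48, l++
l=2 r=11: -4+30=26 <48, l++
l=3 r=11: 0+30=30 <48, l++
l=4 r=11: 5+30=35 <48, l++
l=5 r=11: 8+30=38 <48, l++
l=6 r=11: 14+30=44 <48, l++

l=7, r=11, sum=52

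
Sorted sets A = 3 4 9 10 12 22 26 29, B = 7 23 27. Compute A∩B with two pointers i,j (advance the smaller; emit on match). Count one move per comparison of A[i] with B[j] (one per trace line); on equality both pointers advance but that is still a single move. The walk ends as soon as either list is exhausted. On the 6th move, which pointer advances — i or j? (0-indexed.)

[i=0,j=0] 3<7 → i++
[i=1,j=0] 4<7 → i++
[i=2,j=0] 9>7 → j++
[i=2,j=1] 9<23 → i++
[i=3,j=1] 10<23 → i++
[i=4,j=1] 12<23 → i++

i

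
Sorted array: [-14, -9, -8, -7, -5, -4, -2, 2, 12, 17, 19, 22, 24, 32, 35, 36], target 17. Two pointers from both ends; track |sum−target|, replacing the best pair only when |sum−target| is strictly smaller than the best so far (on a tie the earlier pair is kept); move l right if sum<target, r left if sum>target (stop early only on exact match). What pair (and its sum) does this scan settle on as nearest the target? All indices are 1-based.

pair (-7, 24) with sum 17 (|Δ|=0)

[1,16] -14+36=22 d=5 * → r--
[1,15] -14+35=21 d=4 * → r--
[1,14] -14+32=18 d=1 * → r--
[1,13] -14+24=10 d=7 → l++
[2,13] -9+24=15 d=2 → l++
[3,13] -8+24=16 d=1 → l++
[4,13] -7+24=17 d=0 * → stop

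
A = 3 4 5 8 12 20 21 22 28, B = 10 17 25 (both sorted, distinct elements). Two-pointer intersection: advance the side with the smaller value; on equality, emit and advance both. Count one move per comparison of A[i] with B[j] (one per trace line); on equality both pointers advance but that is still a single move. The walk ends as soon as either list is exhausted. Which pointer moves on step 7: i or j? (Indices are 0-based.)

j

[i=0,j=0] 3<10 → i++
[i=1,j=0] 4<10 → i++
[i=2,j=0] 5<10 → i++
[i=3,j=0] 8<10 → i++
[i=4,j=0] 12>10 → j++
[i=4,j=1] 12<17 → i++
[i=5,j=1] 20>17 → j++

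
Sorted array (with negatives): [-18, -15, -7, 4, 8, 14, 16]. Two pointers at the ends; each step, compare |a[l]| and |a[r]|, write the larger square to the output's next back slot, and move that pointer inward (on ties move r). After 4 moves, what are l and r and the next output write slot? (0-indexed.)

l=2, r=4, next write slot=2

l=0 r=6: |-18|>|16| out[6]=324, l++
l=1 r=6: |-15|<=|16| out[5]=256, r--
l=1 r=5: |-15|>|14| out[4]=225, l++
l=2 r=5: |-7|<=|14| out[3]=196, r--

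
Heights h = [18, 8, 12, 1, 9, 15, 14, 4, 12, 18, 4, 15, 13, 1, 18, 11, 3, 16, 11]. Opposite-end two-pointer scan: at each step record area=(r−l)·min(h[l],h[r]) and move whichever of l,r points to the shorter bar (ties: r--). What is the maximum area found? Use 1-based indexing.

l=1 r=19: min(18,11)*18=198 best=198 *, r--
l=1 r=18: min(18,16)*17=272 best=272 *, r--
l=1 r=17: min(18,3)*16=48 best=272, r--
l=1 r=16: min(18,11)*15=165 best=272, r--
l=1 r=15: min(18,18)*14=252 best=272, r--
l=1 r=14: min(18,1)*13=13 best=272, r--
l=1 r=13: min(18,13)*12=156 best=272, r--
l=1 r=12: min(18,15)*11=165 best=272, r--
l=1 r=11: min(18,4)*10=40 best=272, r--
l=1 r=10: min(18,18)*9=162 best=272, r--
l=1 r=9: min(18,12)*8=96 best=272, r--
l=1 r=8: min(18,4)*7=28 best=272, r--
l=1 r=7: min(18,14)*6=84 best=272, r--
l=1 r=6: min(18,15)*5=75 best=272, r--
l=1 r=5: min(18,9)*4=36 best=272, r--
l=1 r=4: min(18,1)*3=3 best=272, r--
l=1 r=3: min(18,12)*2=24 best=272, r--
l=1 r=2: min(18,8)*1=8 best=272, r--

max area = 272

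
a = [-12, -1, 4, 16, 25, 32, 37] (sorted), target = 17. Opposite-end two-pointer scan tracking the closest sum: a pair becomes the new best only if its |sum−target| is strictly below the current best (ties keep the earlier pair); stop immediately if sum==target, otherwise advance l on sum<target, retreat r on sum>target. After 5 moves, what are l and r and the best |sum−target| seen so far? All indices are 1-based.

l=3, r=4, best |Δ|=2

[1,7] -12+37=25 d=8 * → r--
[1,6] -12+32=20 d=3 * → r--
[1,5] -12+25=13 d=4 → l++
[2,5] -1+25=24 d=7 → r--
[2,4] -1+16=15 d=2 * → l++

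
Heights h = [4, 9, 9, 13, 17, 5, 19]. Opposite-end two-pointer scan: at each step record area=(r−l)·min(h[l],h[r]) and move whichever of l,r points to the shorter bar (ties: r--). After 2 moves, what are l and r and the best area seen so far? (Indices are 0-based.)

l=2, r=6, best area=45

[0,6] min(4,19)*6=24 best=24 * → l++
[1,6] min(9,19)*5=45 best=45 * → l++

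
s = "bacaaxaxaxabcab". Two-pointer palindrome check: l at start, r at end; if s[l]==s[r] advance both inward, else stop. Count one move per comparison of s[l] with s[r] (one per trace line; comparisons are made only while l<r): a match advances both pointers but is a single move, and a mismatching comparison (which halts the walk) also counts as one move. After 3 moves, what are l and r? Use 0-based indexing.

l=0 r=14: 'b'=='b', l++,r--
l=1 r=13: 'a'=='a', l++,r--
l=2 r=12: 'c'=='c', l++,r--

l=3, r=11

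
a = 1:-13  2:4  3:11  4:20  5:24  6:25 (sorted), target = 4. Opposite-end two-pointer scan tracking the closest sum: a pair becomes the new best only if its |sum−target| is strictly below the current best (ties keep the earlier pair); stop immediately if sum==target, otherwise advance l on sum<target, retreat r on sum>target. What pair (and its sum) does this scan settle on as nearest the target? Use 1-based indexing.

l=1 r=6: -13+25=12 d=8 *, r--
l=1 r=5: -13+24=11 d=7 *, r--
l=1 r=4: -13+20=7 d=3 *, r--
l=1 r=3: -13+11=-2 d=6, l++
l=2 r=3: 4+11=15 d=11, r--

pair (-13, 20) with sum 7 (|Δ|=3)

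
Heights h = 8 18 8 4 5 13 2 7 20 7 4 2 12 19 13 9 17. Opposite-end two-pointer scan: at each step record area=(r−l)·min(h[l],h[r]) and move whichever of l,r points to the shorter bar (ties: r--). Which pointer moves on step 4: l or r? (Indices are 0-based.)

r

[0,16] min(8,17)*16=128 best=128 * → l++
[1,16] min(18,17)*15=255 best=255 * → r--
[1,15] min(18,9)*14=126 best=255 → r--
[1,14] min(18,13)*13=169 best=255 → r--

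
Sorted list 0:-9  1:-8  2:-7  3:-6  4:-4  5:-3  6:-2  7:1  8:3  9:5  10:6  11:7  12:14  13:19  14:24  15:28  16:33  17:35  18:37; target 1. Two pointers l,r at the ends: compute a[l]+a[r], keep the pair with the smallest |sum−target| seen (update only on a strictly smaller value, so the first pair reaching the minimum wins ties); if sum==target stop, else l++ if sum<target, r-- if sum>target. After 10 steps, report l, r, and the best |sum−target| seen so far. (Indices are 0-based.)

l=3, r=11, best |Δ|=1

[0,18] -9+37=28 d=27 * → r--
[0,17] -9+35=26 d=25 * → r--
[0,16] -9+33=24 d=23 * → r--
[0,15] -9+28=19 d=18 * → r--
[0,14] -9+24=15 d=14 * → r--
[0,13] -9+19=10 d=9 * → r--
[0,12] -9+14=5 d=4 * → r--
[0,11] -9+7=-2 d=3 * → l++
[1,11] -8+7=-1 d=2 * → l++
[2,11] -7+7=0 d=1 * → l++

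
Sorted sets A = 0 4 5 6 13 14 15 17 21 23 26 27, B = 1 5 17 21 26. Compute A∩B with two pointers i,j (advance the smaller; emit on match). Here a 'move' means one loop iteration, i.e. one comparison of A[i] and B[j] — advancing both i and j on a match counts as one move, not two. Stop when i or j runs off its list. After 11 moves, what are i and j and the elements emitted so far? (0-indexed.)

i=10, j=4, emitted=[5, 17, 21]

i=0 j=0: 0<1, i++
i=1 j=0: 4>1, j++
i=1 j=1: 4<5, i++
i=2 j=1: 5==5 emit, i++,j++
i=3 j=2: 6<17, i++
i=4 j=2: 13<17, i++
i=5 j=2: 14<17, i++
i=6 j=2: 15<17, i++
i=7 j=2: 17==17 emit, i++,j++
i=8 j=3: 21==21 emit, i++,j++
i=9 j=4: 23<26, i++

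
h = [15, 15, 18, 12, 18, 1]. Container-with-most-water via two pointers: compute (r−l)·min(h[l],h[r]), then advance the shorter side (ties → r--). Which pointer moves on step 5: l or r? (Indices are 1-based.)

[1,6] min(15,1)*5=5 best=5 * → r--
[1,5] min(15,18)*4=60 best=60 * → l++
[2,5] min(15,18)*3=45 best=60 → l++
[3,5] min(18,18)*2=36 best=60 → r--
[3,4] min(18,12)*1=12 best=60 → r--

r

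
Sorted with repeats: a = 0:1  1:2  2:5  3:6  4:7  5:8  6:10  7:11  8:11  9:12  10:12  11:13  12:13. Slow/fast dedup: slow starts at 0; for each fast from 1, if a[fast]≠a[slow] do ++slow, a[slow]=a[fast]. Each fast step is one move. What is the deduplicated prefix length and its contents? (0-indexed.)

slow=0 fast=1: a[fast]=2≠a[slow]=1 write a[1]=2, slow++,fast++
slow=1 fast=2: a[fast]=5≠a[slow]=2 write a[2]=5, slow++,fast++
slow=2 fast=3: a[fast]=6≠a[slow]=5 write a[3]=6, slow++,fast++
slow=3 fast=4: a[fast]=7≠a[slow]=6 write a[4]=7, slow++,fast++
slow=4 fast=5: a[fast]=8≠a[slow]=7 write a[5]=8, slow++,fast++
slow=5 fast=6: a[fast]=10≠a[slow]=8 write a[6]=10, slow++,fast++
slow=6 fast=7: a[fast]=11≠a[slow]=10 write a[7]=11, slow++,fast++
slow=7 fast=8: a[fast]=11=a[slow] dup, fast++
slow=7 fast=9: a[fast]=12≠a[slow]=11 write a[8]=12, slow++,fast++
slow=8 fast=10: a[fast]=12=a[slow] dup, fast++
slow=8 fast=11: a[fast]=13≠a[slow]=12 write a[9]=13, slow++,fast++
slow=9 fast=12: a[fast]=13=a[slow] dup, fast++

length 10; prefix = [1, 2, 5, 6, 7, 8, 10, 11, 12, 13]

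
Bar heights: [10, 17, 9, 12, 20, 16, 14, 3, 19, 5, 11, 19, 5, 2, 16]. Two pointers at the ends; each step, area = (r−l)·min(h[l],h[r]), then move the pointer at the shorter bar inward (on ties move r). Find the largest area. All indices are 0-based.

l=0 r=14: min(10,16)*14=140 best=140 *, l++
l=1 r=14: min(17,16)*13=208 best=208 *, r--
l=1 r=13: min(17,2)*12=24 best=208, r--
l=1 r=12: min(17,5)*11=55 best=208, r--
l=1 r=11: min(17,19)*10=170 best=208, l++
l=2 r=11: min(9,19)*9=81 best=208, l++
l=3 r=11: min(12,19)*8=96 best=208, l++
l=4 r=11: min(20,19)*7=133 best=208, r--
l=4 r=10: min(20,11)*6=66 best=208, r--
l=4 r=9: min(20,5)*5=25 best=208, r--
l=4 r=8: min(20,19)*4=76 best=208, r--
l=4 r=7: min(20,3)*3=9 best=208, r--
l=4 r=6: min(20,14)*2=28 best=208, r--
l=4 r=5: min(20,16)*1=16 best=208, r--

max area = 208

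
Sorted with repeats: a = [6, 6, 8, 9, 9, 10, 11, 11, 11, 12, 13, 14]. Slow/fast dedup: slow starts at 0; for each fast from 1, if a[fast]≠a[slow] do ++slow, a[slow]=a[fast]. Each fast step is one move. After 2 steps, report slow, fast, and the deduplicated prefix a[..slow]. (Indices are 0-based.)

slow=0 fast=1: a[fast]=6=a[slow] dup, fast++
slow=0 fast=2: a[fast]=8≠a[slow]=6 write a[1]=8, slow++,fast++

slow=1, fast=3, prefix=[6, 8]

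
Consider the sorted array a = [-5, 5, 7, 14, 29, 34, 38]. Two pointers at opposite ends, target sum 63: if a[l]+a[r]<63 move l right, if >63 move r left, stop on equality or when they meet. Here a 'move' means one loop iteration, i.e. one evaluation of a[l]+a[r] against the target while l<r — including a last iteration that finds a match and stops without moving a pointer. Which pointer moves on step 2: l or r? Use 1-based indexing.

l

[1,7] -5+38=33 <63 → l++
[2,7] 5+38=43 <63 → l++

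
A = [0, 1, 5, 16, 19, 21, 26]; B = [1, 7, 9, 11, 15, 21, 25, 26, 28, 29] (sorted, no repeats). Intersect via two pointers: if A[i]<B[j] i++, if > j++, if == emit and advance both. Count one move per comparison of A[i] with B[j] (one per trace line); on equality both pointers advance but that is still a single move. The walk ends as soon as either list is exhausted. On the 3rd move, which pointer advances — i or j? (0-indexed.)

i=0 j=0: 0<1, i++
i=1 j=0: 1==1 emit, i++,j++
i=2 j=1: 5<7, i++

i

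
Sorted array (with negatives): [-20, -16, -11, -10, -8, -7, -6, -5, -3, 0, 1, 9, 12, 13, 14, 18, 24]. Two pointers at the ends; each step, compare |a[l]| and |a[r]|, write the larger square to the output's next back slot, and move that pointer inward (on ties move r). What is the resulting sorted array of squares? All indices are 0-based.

[0,16] |-20|<=|24| out[16]=576 → r--
[0,15] |-20|>|18| out[15]=400 → l++
[1,15] |-16|<=|18| out[14]=324 → r--
[1,14] |-16|>|14| out[13]=256 → l++
[2,14] |-11|<=|14| out[12]=196 → r--
[2,13] |-11|<=|13| out[11]=169 → r--
[2,12] |-11|<=|12| out[10]=144 → r--
[2,11] |-11|>|9| out[9]=121 → l++
[3,11] |-10|>|9| out[8]=100 → l++
[4,11] |-8|<=|9| out[7]=81 → r--
[4,10] |-8|>|1| out[6]=64 → l++
[5,10] |-7|>|1| out[5]=49 → l++
[6,10] |-6|>|1| out[4]=36 → l++
[7,10] |-5|>|1| out[3]=25 → l++
[8,10] |-3|>|1| out[2]=9 → l++
[9,10] |0|<=|1| out[1]=1 → r--
[9,9] |0|<=|0| out[0]=0 → r--

[0, 1, 9, 25, 36, 49, 64, 81, 100, 121, 144, 169, 196, 256, 324, 400, 576]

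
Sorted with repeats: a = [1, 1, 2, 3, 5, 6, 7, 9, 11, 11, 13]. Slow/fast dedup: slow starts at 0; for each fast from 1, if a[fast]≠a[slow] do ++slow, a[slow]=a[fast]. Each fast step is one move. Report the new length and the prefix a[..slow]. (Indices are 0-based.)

(s=0,f=1) a[fast]=1=a[slow] dup → fast++
(s=0,f=2) a[fast]=2≠a[slow]=1 write a[1]=2 → slow++,fast++
(s=1,f=3) a[fast]=3≠a[slow]=2 write a[2]=3 → slow++,fast++
(s=2,f=4) a[fast]=5≠a[slow]=3 write a[3]=5 → slow++,fast++
(s=3,f=5) a[fast]=6≠a[slow]=5 write a[4]=6 → slow++,fast++
(s=4,f=6) a[fast]=7≠a[slow]=6 write a[5]=7 → slow++,fast++
(s=5,f=7) a[fast]=9≠a[slow]=7 write a[6]=9 → slow++,fast++
(s=6,f=8) a[fast]=11≠a[slow]=9 write a[7]=11 → slow++,fast++
(s=7,f=9) a[fast]=11=a[slow] dup → fast++
(s=7,f=10) a[fast]=13≠a[slow]=11 write a[8]=13 → slow++,fast++

length 9; prefix = [1, 2, 3, 5, 6, 7, 9, 11, 13]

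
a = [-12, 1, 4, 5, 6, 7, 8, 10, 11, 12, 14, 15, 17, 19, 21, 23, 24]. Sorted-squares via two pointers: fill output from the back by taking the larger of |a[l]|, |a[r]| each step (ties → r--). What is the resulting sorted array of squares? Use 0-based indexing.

[1, 16, 25, 36, 49, 64, 100, 121, 144, 144, 196, 225, 289, 361, 441, 529, 576]

l=0 r=16: |-12|<=|24| out[16]=576, r--
l=0 r=15: |-12|<=|23| out[15]=529, r--
l=0 r=14: |-12|<=|21| out[14]=441, r--
l=0 r=13: |-12|<=|19| out[13]=361, r--
l=0 r=12: |-12|<=|17| out[12]=289, r--
l=0 r=11: |-12|<=|15| out[11]=225, r--
l=0 r=10: |-12|<=|14| out[10]=196, r--
l=0 r=9: |-12|<=|12| out[9]=144, r--
l=0 r=8: |-12|>|11| out[8]=144, l++
l=1 r=8: |1|<=|11| out[7]=121, r--
l=1 r=7: |1|<=|10| out[6]=100, r--
l=1 r=6: |1|<=|8| out[5]=64, r--
l=1 r=5: |1|<=|7| out[4]=49, r--
l=1 r=4: |1|<=|6| out[3]=36, r--
l=1 r=3: |1|<=|5| out[2]=25, r--
l=1 r=2: |1|<=|4| out[1]=16, r--
l=1 r=1: |1|<=|1| out[0]=1, r--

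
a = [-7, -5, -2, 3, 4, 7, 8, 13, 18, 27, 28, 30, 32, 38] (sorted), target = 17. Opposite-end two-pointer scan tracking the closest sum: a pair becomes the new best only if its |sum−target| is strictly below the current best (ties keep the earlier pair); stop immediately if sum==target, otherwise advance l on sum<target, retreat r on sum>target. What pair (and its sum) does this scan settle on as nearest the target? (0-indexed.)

l=0 r=13: -7+38=31 d=14 *, r--
l=0 r=12: -7+32=25 d=8 *, r--
l=0 r=11: -7+30=23 d=6 *, r--
l=0 r=10: -7+28=21 d=4 *, r--
l=0 r=9: -7+27=20 d=3 *, r--
l=0 r=8: -7+18=11 d=6, l++
l=1 r=8: -5+18=13 d=4, l++
l=2 r=8: -2+18=16 d=1 *, l++
l=3 r=8: 3+18=21 d=4, r--
l=3 r=7: 3+13=16 d=1, l++
l=4 r=7: 4+13=17 d=0 *, stop

pair (4, 13) with sum 17 (|Δ|=0)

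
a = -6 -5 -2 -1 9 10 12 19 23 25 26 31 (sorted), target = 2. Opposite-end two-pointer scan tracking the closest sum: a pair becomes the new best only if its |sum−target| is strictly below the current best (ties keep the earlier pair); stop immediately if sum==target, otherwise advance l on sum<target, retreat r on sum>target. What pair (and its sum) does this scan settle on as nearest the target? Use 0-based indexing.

pair (-6, 9) with sum 3 (|Δ|=1)

[0,11] -6+31=25 d=23 * → r--
[0,10] -6+26=20 d=18 * → r--
[0,9] -6+25=19 d=17 * → r--
[0,8] -6+23=17 d=15 * → r--
[0,7] -6+19=13 d=11 * → r--
[0,6] -6+12=6 d=4 * → r--
[0,5] -6+10=4 d=2 * → r--
[0,4] -6+9=3 d=1 * → r--
[0,3] -6+-1=-7 d=9 → l++
[1,3] -5+-1=-6 d=8 → l++
[2,3] -2+-1=-3 d=5 → l++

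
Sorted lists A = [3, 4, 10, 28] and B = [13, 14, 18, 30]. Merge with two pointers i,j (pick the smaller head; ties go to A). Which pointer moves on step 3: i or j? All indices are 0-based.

[i=0,j=0] A[i]=3<=B[j]=13 take 3 → i++
[i=1,j=0] A[i]=4<=B[j]=13 take 4 → i++
[i=2,j=0] A[i]=10<=B[j]=13 take 10 → i++

i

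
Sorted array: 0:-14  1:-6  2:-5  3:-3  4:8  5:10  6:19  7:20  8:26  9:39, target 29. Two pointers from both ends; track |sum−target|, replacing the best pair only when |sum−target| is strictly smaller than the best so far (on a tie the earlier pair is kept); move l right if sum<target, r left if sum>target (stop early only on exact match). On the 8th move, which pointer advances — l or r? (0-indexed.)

r

[0,9] -14+39=25 d=4 * → l++
[1,9] -6+39=33 d=4 → r--
[1,8] -6+26=20 d=9 → l++
[2,8] -5+26=21 d=8 → l++
[3,8] -3+26=23 d=6 → l++
[4,8] 8+26=34 d=5 → r--
[4,7] 8+20=28 d=1 * → l++
[5,7] 10+20=30 d=1 → r--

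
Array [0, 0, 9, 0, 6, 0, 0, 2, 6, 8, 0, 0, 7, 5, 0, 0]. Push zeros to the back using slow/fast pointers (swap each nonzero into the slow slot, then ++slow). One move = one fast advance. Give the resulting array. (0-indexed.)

[9, 6, 2, 6, 8, 7, 5, 0, 0, 0, 0, 0, 0, 0, 0, 0]

slow=0 fast=0: a[fast]=0, fast++
slow=0 fast=1: a[fast]=0, fast++
slow=0 fast=2: a[fast]=9≠0 swap→a[0]=9, slow++,fast++
slow=1 fast=3: a[fast]=0, fast++
slow=1 fast=4: a[fast]=6≠0 swap→a[1]=6, slow++,fast++
slow=2 fast=5: a[fast]=0, fast++
slow=2 fast=6: a[fast]=0, fast++
slow=2 fast=7: a[fast]=2≠0 swap→a[2]=2, slow++,fast++
slow=3 fast=8: a[fast]=6≠0 swap→a[3]=6, slow++,fast++
slow=4 fast=9: a[fast]=8≠0 swap→a[4]=8, slow++,fast++
slow=5 fast=10: a[fast]=0, fast++
slow=5 fast=11: a[fast]=0, fast++
slow=5 fast=12: a[fast]=7≠0 swap→a[5]=7, slow++,fast++
slow=6 fast=13: a[fast]=5≠0 swap→a[6]=5, slow++,fast++
slow=7 fast=14: a[fast]=0, fast++
slow=7 fast=15: a[fast]=0, fast++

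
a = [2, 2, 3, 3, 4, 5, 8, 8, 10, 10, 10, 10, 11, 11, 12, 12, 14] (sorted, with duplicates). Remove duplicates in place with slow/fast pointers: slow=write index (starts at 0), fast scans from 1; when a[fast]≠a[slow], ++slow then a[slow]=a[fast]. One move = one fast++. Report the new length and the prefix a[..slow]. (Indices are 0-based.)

(s=0,f=1) a[fast]=2=a[slow] dup → fast++
(s=0,f=2) a[fast]=3≠a[slow]=2 write a[1]=3 → slow++,fast++
(s=1,f=3) a[fast]=3=a[slow] dup → fast++
(s=1,f=4) a[fast]=4≠a[slow]=3 write a[2]=4 → slow++,fast++
(s=2,f=5) a[fast]=5≠a[slow]=4 write a[3]=5 → slow++,fast++
(s=3,f=6) a[fast]=8≠a[slow]=5 write a[4]=8 → slow++,fast++
(s=4,f=7) a[fast]=8=a[slow] dup → fast++
(s=4,f=8) a[fast]=10≠a[slow]=8 write a[5]=10 → slow++,fast++
(s=5,f=9) a[fast]=10=a[slow] dup → fast++
(s=5,f=10) a[fast]=10=a[slow] dup → fast++
(s=5,f=11) a[fast]=10=a[slow] dup → fast++
(s=5,f=12) a[fast]=11≠a[slow]=10 write a[6]=11 → slow++,fast++
(s=6,f=13) a[fast]=11=a[slow] dup → fast++
(s=6,f=14) a[fast]=12≠a[slow]=11 write a[7]=12 → slow++,fast++
(s=7,f=15) a[fast]=12=a[slow] dup → fast++
(s=7,f=16) a[fast]=14≠a[slow]=12 write a[8]=14 → slow++,fast++

length 9; prefix = [2, 3, 4, 5, 8, 10, 11, 12, 14]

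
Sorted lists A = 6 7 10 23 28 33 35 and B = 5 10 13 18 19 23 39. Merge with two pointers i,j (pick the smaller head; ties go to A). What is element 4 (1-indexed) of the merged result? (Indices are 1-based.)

merged[4] = 10

[i=1,j=1] A[i]=6>B[j]=5 take 5 → j++
[i=1,j=2] A[i]=6<=B[j]=10 take 6 → i++
[i=2,j=2] A[i]=7<=B[j]=10 take 7 → i++
[i=3,j=2] A[i]=10<=B[j]=10 take 10 → i++
[i=4,j=2] A[i]=23>B[j]=10 take 10 → j++
[i=4,j=3] A[i]=23>B[j]=13 take 13 → j++
[i=4,j=4] A[i]=23>B[j]=18 take 18 → j++
[i=4,j=5] A[i]=23>B[j]=19 take 19 → j++
[i=4,j=6] A[i]=23<=B[j]=23 take 23 → i++
[i=5,j=6] A[i]=28>B[j]=23 take 23 → j++
[i=5,j=7] A[i]=28<=B[j]=39 take 28 → i++
[i=6,j=7] A[i]=33<=B[j]=39 take 33 → i++
[i=7,j=7] A[i]=35<=B[j]=39 take 35 → i++
[i=8,j=7] A done, take B[j]=39 → j++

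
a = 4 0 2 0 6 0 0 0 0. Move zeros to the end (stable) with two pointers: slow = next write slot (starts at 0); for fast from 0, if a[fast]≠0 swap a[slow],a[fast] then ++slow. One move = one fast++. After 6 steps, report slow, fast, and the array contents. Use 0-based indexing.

slow=3, fast=6, a=[4, 2, 6, 0, 0, 0, 0, 0, 0]

(s=0,f=0) a[fast]=4≠0 swap→a[0]=4 → slow++,fast++
(s=1,f=1) a[fast]=0 → fast++
(s=1,f=2) a[fast]=2≠0 swap→a[1]=2 → slow++,fast++
(s=2,f=3) a[fast]=0 → fast++
(s=2,f=4) a[fast]=6≠0 swap→a[2]=6 → slow++,fast++
(s=3,f=5) a[fast]=0 → fast++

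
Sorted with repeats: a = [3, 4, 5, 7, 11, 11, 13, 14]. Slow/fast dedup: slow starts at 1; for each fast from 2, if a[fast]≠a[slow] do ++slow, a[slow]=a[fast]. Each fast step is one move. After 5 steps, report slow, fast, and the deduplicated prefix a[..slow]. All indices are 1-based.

(s=1,f=2) a[fast]=4≠a[slow]=3 write a[2]=4 → slow++,fast++
(s=2,f=3) a[fast]=5≠a[slow]=4 write a[3]=5 → slow++,fast++
(s=3,f=4) a[fast]=7≠a[slow]=5 write a[4]=7 → slow++,fast++
(s=4,f=5) a[fast]=11≠a[slow]=7 write a[5]=11 → slow++,fast++
(s=5,f=6) a[fast]=11=a[slow] dup → fast++

slow=5, fast=7, prefix=[3, 4, 5, 7, 11]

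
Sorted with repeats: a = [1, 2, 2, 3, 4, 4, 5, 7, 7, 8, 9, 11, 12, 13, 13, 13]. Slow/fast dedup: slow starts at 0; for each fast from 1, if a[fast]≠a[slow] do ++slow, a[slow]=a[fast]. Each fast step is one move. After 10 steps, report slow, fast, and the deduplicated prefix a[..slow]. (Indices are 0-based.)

slow=7, fast=11, prefix=[1, 2, 3, 4, 5, 7, 8, 9]

slow=0 fast=1: a[fast]=2≠a[slow]=1 write a[1]=2, slow++,fast++
slow=1 fast=2: a[fast]=2=a[slow] dup, fast++
slow=1 fast=3: a[fast]=3≠a[slow]=2 write a[2]=3, slow++,fast++
slow=2 fast=4: a[fast]=4≠a[slow]=3 write a[3]=4, slow++,fast++
slow=3 fast=5: a[fast]=4=a[slow] dup, fast++
slow=3 fast=6: a[fast]=5≠a[slow]=4 write a[4]=5, slow++,fast++
slow=4 fast=7: a[fast]=7≠a[slow]=5 write a[5]=7, slow++,fast++
slow=5 fast=8: a[fast]=7=a[slow] dup, fast++
slow=5 fast=9: a[fast]=8≠a[slow]=7 write a[6]=8, slow++,fast++
slow=6 fast=10: a[fast]=9≠a[slow]=8 write a[7]=9, slow++,fast++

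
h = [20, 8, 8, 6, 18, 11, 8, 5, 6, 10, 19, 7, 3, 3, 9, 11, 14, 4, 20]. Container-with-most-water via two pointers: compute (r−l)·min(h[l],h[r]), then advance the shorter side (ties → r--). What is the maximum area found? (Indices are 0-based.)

max area = 360

l=0 r=18: min(20,20)*18=360 best=360 *, r--
l=0 r=17: min(20,4)*17=68 best=360, r--
l=0 r=16: min(20,14)*16=224 best=360, r--
l=0 r=15: min(20,11)*15=165 best=360, r--
l=0 r=14: min(20,9)*14=126 best=360, r--
l=0 r=13: min(20,3)*13=39 best=360, r--
l=0 r=12: min(20,3)*12=36 best=360, r--
l=0 r=11: min(20,7)*11=77 best=360, r--
l=0 r=10: min(20,19)*10=190 best=360, r--
l=0 r=9: min(20,10)*9=90 best=360, r--
l=0 r=8: min(20,6)*8=48 best=360, r--
l=0 r=7: min(20,5)*7=35 best=360, r--
l=0 r=6: min(20,8)*6=48 best=360, r--
l=0 r=5: min(20,11)*5=55 best=360, r--
l=0 r=4: min(20,18)*4=72 best=360, r--
l=0 r=3: min(20,6)*3=18 best=360, r--
l=0 r=2: min(20,8)*2=16 best=360, r--
l=0 r=1: min(20,8)*1=8 best=360, r--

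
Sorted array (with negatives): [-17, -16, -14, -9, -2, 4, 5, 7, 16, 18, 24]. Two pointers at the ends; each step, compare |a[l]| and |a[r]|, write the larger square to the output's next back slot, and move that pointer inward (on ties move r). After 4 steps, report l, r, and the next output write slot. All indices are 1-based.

l=2, r=8, next write slot=7

l=1 r=11: |-17|<=|24| out[11]=576, r--
l=1 r=10: |-17|<=|18| out[10]=324, r--
l=1 r=9: |-17|>|16| out[9]=289, l++
l=2 r=9: |-16|<=|16| out[8]=256, r--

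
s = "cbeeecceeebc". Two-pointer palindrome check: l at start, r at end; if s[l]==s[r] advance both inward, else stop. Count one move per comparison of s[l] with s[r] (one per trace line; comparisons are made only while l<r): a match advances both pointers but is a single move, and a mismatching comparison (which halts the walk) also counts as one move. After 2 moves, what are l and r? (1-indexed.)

l=3, r=10

[1,12] 'c'=='c' → l++,r--
[2,11] 'b'=='b' → l++,r--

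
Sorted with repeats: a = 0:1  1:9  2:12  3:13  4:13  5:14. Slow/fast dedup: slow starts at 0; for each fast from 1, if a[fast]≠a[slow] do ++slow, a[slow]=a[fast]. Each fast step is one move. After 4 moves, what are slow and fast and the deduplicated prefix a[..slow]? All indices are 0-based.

slow=3, fast=5, prefix=[1, 9, 12, 13]

(s=0,f=1) a[fast]=9≠a[slow]=1 write a[1]=9 → slow++,fast++
(s=1,f=2) a[fast]=12≠a[slow]=9 write a[2]=12 → slow++,fast++
(s=2,f=3) a[fast]=13≠a[slow]=12 write a[3]=13 → slow++,fast++
(s=3,f=4) a[fast]=13=a[slow] dup → fast++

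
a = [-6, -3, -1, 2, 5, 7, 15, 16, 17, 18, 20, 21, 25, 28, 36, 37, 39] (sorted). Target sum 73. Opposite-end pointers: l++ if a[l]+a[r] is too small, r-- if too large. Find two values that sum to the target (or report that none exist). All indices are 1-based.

[1,17] -6+39=33 <73 → l++
[2,17] -3+39=36 <73 → l++
[3,17] -1+39=38 <73 → l++
[4,17] 2+39=41 <73 → l++
[5,17] 5+39=44 <73 → l++
[6,17] 7+39=46 <73 → l++
[7,17] 15+39=54 <73 → l++
[8,17] 16+39=55 <73 → l++
[9,17] 17+39=56 <73 → l++
[10,17] 18+39=57 <73 → l++
[11,17] 20+39=59 <73 → l++
[12,17] 21+39=60 <73 → l++
[13,17] 25+39=64 <73 → l++
[14,17] 28+39=67 <73 → l++
[15,17] 36+39=75 >73 → r--
[15,16] 36+37=73 → found

(36, 37)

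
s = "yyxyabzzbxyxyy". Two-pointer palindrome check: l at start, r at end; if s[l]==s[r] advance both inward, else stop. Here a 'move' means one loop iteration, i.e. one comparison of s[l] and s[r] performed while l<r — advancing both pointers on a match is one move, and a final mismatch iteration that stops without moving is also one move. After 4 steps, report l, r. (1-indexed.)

l=5, r=10

l=1 r=14: 'y'=='y', l++,r--
l=2 r=13: 'y'=='y', l++,r--
l=3 r=12: 'x'=='x', l++,r--
l=4 r=11: 'y'=='y', l++,r--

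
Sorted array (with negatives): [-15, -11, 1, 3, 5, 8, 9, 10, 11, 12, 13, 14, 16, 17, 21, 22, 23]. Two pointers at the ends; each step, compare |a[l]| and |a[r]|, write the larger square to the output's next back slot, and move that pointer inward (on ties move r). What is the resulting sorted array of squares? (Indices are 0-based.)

l=0 r=16: |-15|<=|23| out[16]=529, r--
l=0 r=15: |-15|<=|22| out[15]=484, r--
l=0 r=14: |-15|<=|21| out[14]=441, r--
l=0 r=13: |-15|<=|17| out[13]=289, r--
l=0 r=12: |-15|<=|16| out[12]=256, r--
l=0 r=11: |-15|>|14| out[11]=225, l++
l=1 r=11: |-11|<=|14| out[10]=196, r--
l=1 r=10: |-11|<=|13| out[9]=169, r--
l=1 r=9: |-11|<=|12| out[8]=144, r--
l=1 r=8: |-11|<=|11| out[7]=121, r--
l=1 r=7: |-11|>|10| out[6]=121, l++
l=2 r=7: |1|<=|10| out[5]=100, r--
l=2 r=6: |1|<=|9| out[4]=81, r--
l=2 r=5: |1|<=|8| out[3]=64, r--
l=2 r=4: |1|<=|5| out[2]=25, r--
l=2 r=3: |1|<=|3| out[1]=9, r--
l=2 r=2: |1|<=|1| out[0]=1, r--

[1, 9, 25, 64, 81, 100, 121, 121, 144, 169, 196, 225, 256, 289, 441, 484, 529]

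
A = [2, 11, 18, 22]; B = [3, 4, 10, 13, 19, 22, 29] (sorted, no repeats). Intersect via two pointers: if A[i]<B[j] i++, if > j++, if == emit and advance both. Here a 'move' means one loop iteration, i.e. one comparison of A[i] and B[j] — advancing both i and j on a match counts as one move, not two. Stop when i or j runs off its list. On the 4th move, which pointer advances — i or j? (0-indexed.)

j

i=0 j=0: 2<3, i++
i=1 j=0: 11>3, j++
i=1 j=1: 11>4, j++
i=1 j=2: 11>10, j++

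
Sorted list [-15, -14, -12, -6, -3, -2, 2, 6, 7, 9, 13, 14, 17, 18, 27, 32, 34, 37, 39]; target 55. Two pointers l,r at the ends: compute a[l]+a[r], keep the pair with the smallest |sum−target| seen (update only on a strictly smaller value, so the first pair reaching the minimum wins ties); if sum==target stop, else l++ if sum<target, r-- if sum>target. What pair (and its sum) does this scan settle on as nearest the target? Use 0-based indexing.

pair (18, 37) with sum 55 (|Δ|=0)

l=0 r=18: -15+39=24 d=31 *, l++
l=1 r=18: -14+39=25 d=30 *, l++
l=2 r=18: -12+39=27 d=28 *, l++
l=3 r=18: -6+39=33 d=22 *, l++
l=4 r=18: -3+39=36 d=19 *, l++
l=5 r=18: -2+39=37 d=18 *, l++
l=6 r=18: 2+39=41 d=14 *, l++
l=7 r=18: 6+39=45 d=10 *, l++
l=8 r=18: 7+39=46 d=9 *, l++
l=9 r=18: 9+39=48 d=7 *, l++
l=10 r=18: 13+39=52 d=3 *, l++
l=11 r=18: 14+39=53 d=2 *, l++
l=12 r=18: 17+39=56 d=1 *, r--
l=12 r=17: 17+37=54 d=1, l++
l=13 r=17: 18+37=55 d=0 *, stop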